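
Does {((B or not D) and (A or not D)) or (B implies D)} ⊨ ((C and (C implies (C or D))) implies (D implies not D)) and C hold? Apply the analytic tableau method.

Initial set: {(((B or not D) and (A or not D)) or (B implies D)); not (((C and (C implies (C or D))) implies (D implies not D)) and C)}.
(((B or not D) and (A or not D)) or (B implies D)): β-rule — branch into ((B or not D) and (A or not D))  //  (B implies D).
  branch 1 (add ((B or not D) and (A or not D))):
    ((B or not D) and (A or not D)): α-rule — add (B or not D), (A or not D).
    not (((C and (C implies (C or D))) implies (D implies not D)) and C): β-rule — branch into not ((C and (C implies (C or D))) implies (D implies not D))  //  not C.
      branch 1.1 (add not ((C and (C implies (C or D))) implies (D implies not D))):
        not ((C and (C implies (C or D))) implies (D implies not D)): α-rule — add (C and (C implies (C or D))), not (D implies not D).
        (C and (C implies (C or D))): α-rule — add C, (C implies (C or D)).
        not (D implies not D): α-rule — add D, not not D.
        (B or not D): β-rule — branch into B  //  not D.
          branch 1.1.1 (add B):
            (A or not D): β-rule — branch into A  //  not D.
              branch 1.1.1.1 (add A):
                (C implies (C or D)): β-rule — branch into not C  //  (C or D).
                  branch 1.1.1.1.1 (add not C):
                    × closes — contains both C and not C.
                  branch 1.1.1.1.2 (add (C or D)):
                    (C or D): β-rule — branch into C  //  D.
                      branch 1.1.1.1.2.1 (add C):
                        ○ open, literals {A=true, B=true, C=true, D=true}.
                      branch 1.1.1.1.2.2 (add D):
                        ○ open, literals {A=true, B=true, C=true, D=true}.
              branch 1.1.1.2 (add not D):
                × closes — contains both D and not D.
          branch 1.1.2 (add not D):
            × closes — contains both D and not D.
      branch 1.2 (add not C):
        (B or not D): β-rule — branch into B  //  not D.
          branch 1.2.1 (add B):
            (A or not D): β-rule — branch into A  //  not D.
              branch 1.2.1.1 (add A):
                ○ open, literals {A=true, B=true, C=false}.
              branch 1.2.1.2 (add not D):
                ○ open, literals {B=true, C=false, D=false}.
          branch 1.2.2 (add not D):
            (A or not D): β-rule — branch into A  //  not D.
              branch 1.2.2.1 (add A):
                ○ open, literals {A=true, C=false, D=false}.
              branch 1.2.2.2 (add not D):
                ○ open, literals {C=false, D=false}.
  branch 2 (add (B implies D)):
    not (((C and (C implies (C or D))) implies (D implies not D)) and C): β-rule — branch into not ((C and (C implies (C or D))) implies (D implies not D))  //  not C.
      branch 2.1 (add not ((C and (C implies (C or D))) implies (D implies not D))):
        not ((C and (C implies (C or D))) implies (D implies not D)): α-rule — add (C and (C implies (C or D))), not (D implies not D).
        (C and (C implies (C or D))): α-rule — add C, (C implies (C or D)).
        not (D implies not D): α-rule — add D, not not D.
        (B implies D): β-rule — branch into not B  //  D.
          branch 2.1.1 (add not B):
            (C implies (C or D)): β-rule — branch into not C  //  (C or D).
              branch 2.1.1.1 (add not C):
                × closes — contains both C and not C.
              branch 2.1.1.2 (add (C or D)):
                (C or D): β-rule — branch into C  //  D.
                  branch 2.1.1.2.1 (add C):
                    ○ open, literals {B=false, C=true, D=true}.
                  branch 2.1.1.2.2 (add D):
                    ○ open, literals {B=false, C=true, D=true}.
          branch 2.1.2 (add D):
            (C implies (C or D)): β-rule — branch into not C  //  (C or D).
              branch 2.1.2.1 (add not C):
                × closes — contains both C and not C.
              branch 2.1.2.2 (add (C or D)):
                (C or D): β-rule — branch into C  //  D.
                  branch 2.1.2.2.1 (add C):
                    ○ open, literals {C=true, D=true}.
                  branch 2.1.2.2.2 (add D):
                    ○ open, literals {C=true, D=true}.
      branch 2.2 (add not C):
        (B implies D): β-rule — branch into not B  //  D.
          branch 2.2.1 (add not B):
            ○ open, literals {B=false, C=false}.
          branch 2.2.2 (add D):
            ○ open, literals {C=false, D=true}.
5 branches closed, 12 open.
An open branch gives a countermodel: A=true, B=true, C=true, D=true (unmentioned atoms arbitrary); the premises hold there but the conclusion fails.

No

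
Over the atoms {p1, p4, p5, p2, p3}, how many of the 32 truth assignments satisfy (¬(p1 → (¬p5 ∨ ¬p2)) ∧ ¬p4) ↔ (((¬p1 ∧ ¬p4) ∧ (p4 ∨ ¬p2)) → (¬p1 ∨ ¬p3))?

Initial set: {((¬(p1 → (¬p5 ∨ ¬p2)) ∧ ¬p4) ↔ (((¬p1 ∧ ¬p4) ∧ (p4 ∨ ¬p2)) → (¬p1 ∨ ¬p3)))}.
((¬(p1 → (¬p5 ∨ ¬p2)) ∧ ¬p4) ↔ (((¬p1 ∧ ¬p4) ∧ (p4 ∨ ¬p2)) → (¬p1 ∨ ¬p3))): β-rule — branch into (¬(p1 → (¬p5 ∨ ¬p2)) ∧ ¬p4), (((¬p1 ∧ ¬p4) ∧ (p4 ∨ ¬p2)) → (¬p1 ∨ ¬p3))  //  ¬(¬(p1 → (¬p5 ∨ ¬p2)) ∧ ¬p4), ¬(((¬p1 ∧ ¬p4) ∧ (p4 ∨ ¬p2)) → (¬p1 ∨ ¬p3)).
  branch 1 (add (¬(p1 → (¬p5 ∨ ¬p2)) ∧ ¬p4), (((¬p1 ∧ ¬p4) ∧ (p4 ∨ ¬p2)) → (¬p1 ∨ ¬p3))):
    (¬(p1 → (¬p5 ∨ ¬p2)) ∧ ¬p4): α-rule — add ¬(p1 → (¬p5 ∨ ¬p2)), ¬p4.
    ¬(p1 → (¬p5 ∨ ¬p2)): α-rule — add p1, ¬(¬p5 ∨ ¬p2).
    ¬(¬p5 ∨ ¬p2): α-rule — add ¬¬p5, ¬¬p2.
    (((¬p1 ∧ ¬p4) ∧ (p4 ∨ ¬p2)) → (¬p1 ∨ ¬p3)): β-rule — branch into ¬((¬p1 ∧ ¬p4) ∧ (p4 ∨ ¬p2))  //  (¬p1 ∨ ¬p3).
      branch 1.1 (add ¬((¬p1 ∧ ¬p4) ∧ (p4 ∨ ¬p2))):
        ¬((¬p1 ∧ ¬p4) ∧ (p4 ∨ ¬p2)): β-rule — branch into ¬(¬p1 ∧ ¬p4)  //  ¬(p4 ∨ ¬p2).
          branch 1.1.1 (add ¬(¬p1 ∧ ¬p4)):
            ¬(¬p1 ∧ ¬p4): β-rule — branch into ¬¬p1  //  ¬¬p4.
              branch 1.1.1.1 (add ¬¬p1):
                ○ open, literals {p1=1, p2=1, p4=0, p5=1}.
              branch 1.1.1.2 (add ¬¬p4):
                × closes — contains both p4 and ¬p4.
          branch 1.1.2 (add ¬(p4 ∨ ¬p2)):
            ¬(p4 ∨ ¬p2): α-rule — add ¬p4, ¬¬p2.
            ○ open, literals {p1=1, p2=1, p4=0, p5=1}.
      branch 1.2 (add (¬p1 ∨ ¬p3)):
        (¬p1 ∨ ¬p3): β-rule — branch into ¬p1  //  ¬p3.
          branch 1.2.1 (add ¬p1):
            × closes — contains both p1 and ¬p1.
          branch 1.2.2 (add ¬p3):
            ○ open, literals {p1=1, p2=1, p3=0, p4=0, p5=1}.
  branch 2 (add ¬(¬(p1 → (¬p5 ∨ ¬p2)) ∧ ¬p4), ¬(((¬p1 ∧ ¬p4) ∧ (p4 ∨ ¬p2)) → (¬p1 ∨ ¬p3))):
    ¬(((¬p1 ∧ ¬p4) ∧ (p4 ∨ ¬p2)) → (¬p1 ∨ ¬p3)): α-rule — add ((¬p1 ∧ ¬p4) ∧ (p4 ∨ ¬p2)), ¬(¬p1 ∨ ¬p3).
    ((¬p1 ∧ ¬p4) ∧ (p4 ∨ ¬p2)): α-rule — add (¬p1 ∧ ¬p4), (p4 ∨ ¬p2).
    ¬(¬p1 ∨ ¬p3): α-rule — add ¬¬p1, ¬¬p3.
    (¬p1 ∧ ¬p4): α-rule — add ¬p1, ¬p4.
    × closes — contains both p1 and ¬p1.
3 branches closed, 3 open.
Each open branch fixes some atoms; the unmentioned ones are free. Counting distinct full assignments: branch {p1=1, p2=1, p4=0, p5=1} (p3) contributes 2 new; branch {p1=1, p2=1, p4=0, p5=1} (p3) contributes 0 new; branch {p1=1, p2=1, p3=0, p4=0, p5=1} (none free) contributes 0 new. Total: 2.

2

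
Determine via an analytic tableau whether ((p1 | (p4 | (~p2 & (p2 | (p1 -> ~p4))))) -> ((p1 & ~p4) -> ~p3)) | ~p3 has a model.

Satisfiable

Initial set: {(((p1 | (p4 | (~p2 & (p2 | (p1 -> ~p4))))) -> ((p1 & ~p4) -> ~p3)) | ~p3)}.
(((p1 | (p4 | (~p2 & (p2 | (p1 -> ~p4))))) -> ((p1 & ~p4) -> ~p3)) | ~p3): β-rule — branch into ((p1 | (p4 | (~p2 & (p2 | (p1 -> ~p4))))) -> ((p1 & ~p4) -> ~p3))  //  ~p3.
  branch 1 (add ((p1 | (p4 | (~p2 & (p2 | (p1 -> ~p4))))) -> ((p1 & ~p4) -> ~p3))):
    ((p1 | (p4 | (~p2 & (p2 | (p1 -> ~p4))))) -> ((p1 & ~p4) -> ~p3)): β-rule — branch into ~(p1 | (p4 | (~p2 & (p2 | (p1 -> ~p4)))))  //  ((p1 & ~p4) -> ~p3).
      branch 1.1 (add ~(p1 | (p4 | (~p2 & (p2 | (p1 -> ~p4)))))):
        ~(p1 | (p4 | (~p2 & (p2 | (p1 -> ~p4))))): α-rule — add ~p1, ~(p4 | (~p2 & (p2 | (p1 -> ~p4)))).
        ~(p4 | (~p2 & (p2 | (p1 -> ~p4)))): α-rule — add ~p4, ~(~p2 & (p2 | (p1 -> ~p4))).
        ~(~p2 & (p2 | (p1 -> ~p4))): β-rule — branch into ~~p2  //  ~(p2 | (p1 -> ~p4)).
          branch 1.1.1 (add ~~p2):
            ○ open, literals {p1=F, p2=T, p4=F}.
          branch 1.1.2 (add ~(p2 | (p1 -> ~p4))):
            ~(p2 | (p1 -> ~p4)): α-rule — add ~p2, ~(p1 -> ~p4).
            ~(p1 -> ~p4): α-rule — add p1, ~~p4.
            × closes — contains both p1 and ~p1.
      branch 1.2 (add ((p1 & ~p4) -> ~p3)):
        ((p1 & ~p4) -> ~p3): β-rule — branch into ~(p1 & ~p4)  //  ~p3.
          branch 1.2.1 (add ~(p1 & ~p4)):
            ~(p1 & ~p4): β-rule — branch into ~p1  //  ~~p4.
              branch 1.2.1.1 (add ~p1):
                ○ open, literals {p1=F}.
              branch 1.2.1.2 (add ~~p4):
                ○ open, literals {p4=T}.
          branch 1.2.2 (add ~p3):
            ○ open, literals {p3=F}.
  branch 2 (add ~p3):
    ○ open, literals {p3=F}.
1 branch closed, 5 open.
An open branch gives a satisfying assignment: p1=F, p2=T, p4=F.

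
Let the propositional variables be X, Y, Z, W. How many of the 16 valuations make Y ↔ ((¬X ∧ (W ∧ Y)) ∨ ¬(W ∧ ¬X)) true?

10

Initial set: {(Y ↔ ((¬X ∧ (W ∧ Y)) ∨ ¬(W ∧ ¬X)))}.
(Y ↔ ((¬X ∧ (W ∧ Y)) ∨ ¬(W ∧ ¬X))): β-rule — branch into Y, ((¬X ∧ (W ∧ Y)) ∨ ¬(W ∧ ¬X))  //  ¬Y, ¬((¬X ∧ (W ∧ Y)) ∨ ¬(W ∧ ¬X)).
  branch 1 (add Y, ((¬X ∧ (W ∧ Y)) ∨ ¬(W ∧ ¬X))):
    ((¬X ∧ (W ∧ Y)) ∨ ¬(W ∧ ¬X)): β-rule — branch into (¬X ∧ (W ∧ Y))  //  ¬(W ∧ ¬X).
      branch 1.1 (add (¬X ∧ (W ∧ Y))):
        (¬X ∧ (W ∧ Y)): α-rule — add ¬X, (W ∧ Y).
        (W ∧ Y): α-rule — add W, Y.
        ○ open, literals {W=true, X=false, Y=true}.
      branch 1.2 (add ¬(W ∧ ¬X)):
        ¬(W ∧ ¬X): β-rule — branch into ¬W  //  ¬¬X.
          branch 1.2.1 (add ¬W):
            ○ open, literals {W=false, Y=true}.
          branch 1.2.2 (add ¬¬X):
            ○ open, literals {X=true, Y=true}.
  branch 2 (add ¬Y, ¬((¬X ∧ (W ∧ Y)) ∨ ¬(W ∧ ¬X))):
    ¬((¬X ∧ (W ∧ Y)) ∨ ¬(W ∧ ¬X)): α-rule — add ¬(¬X ∧ (W ∧ Y)), ¬¬(W ∧ ¬X).
    ¬¬(W ∧ ¬X): α-rule — add W, ¬X.
    ¬(¬X ∧ (W ∧ Y)): β-rule — branch into ¬¬X  //  ¬(W ∧ Y).
      branch 2.1 (add ¬¬X):
        × closes — contains both X and ¬X.
      branch 2.2 (add ¬(W ∧ Y)):
        ¬(W ∧ Y): β-rule — branch into ¬W  //  ¬Y.
          branch 2.2.1 (add ¬W):
            × closes — contains both W and ¬W.
          branch 2.2.2 (add ¬Y):
            ○ open, literals {W=true, X=false, Y=false}.
2 branches closed, 4 open.
Each open branch fixes some atoms; the unmentioned ones are free. Counting distinct full assignments: branch {W=true, X=false, Y=true} (Z) contributes 2 new; branch {W=false, Y=true} (X, Z) contributes 4 new; branch {X=true, Y=true} (Z, W) contributes 2 new; branch {W=true, X=false, Y=false} (Z) contributes 2 new. Total: 10.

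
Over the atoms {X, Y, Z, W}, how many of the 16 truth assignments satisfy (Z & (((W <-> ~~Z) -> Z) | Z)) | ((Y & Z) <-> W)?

12

Initial set: {((Z & (((W <-> ~~Z) -> Z) | Z)) | ((Y & Z) <-> W))}.
((Z & (((W <-> ~~Z) -> Z) | Z)) | ((Y & Z) <-> W)): β-rule — branch into (Z & (((W <-> ~~Z) -> Z) | Z))  //  ((Y & Z) <-> W).
  branch 1 (add (Z & (((W <-> ~~Z) -> Z) | Z))):
    (Z & (((W <-> ~~Z) -> Z) | Z)): α-rule — add Z, (((W <-> ~~Z) -> Z) | Z).
    (((W <-> ~~Z) -> Z) | Z): β-rule — branch into ((W <-> ~~Z) -> Z)  //  Z.
      branch 1.1 (add ((W <-> ~~Z) -> Z)):
        ((W <-> ~~Z) -> Z): β-rule — branch into ~(W <-> ~~Z)  //  Z.
          branch 1.1.1 (add ~(W <-> ~~Z)):
            ~(W <-> ~~Z): β-rule — branch into W, ~~~Z  //  ~W, ~~Z.
              branch 1.1.1.1 (add W, ~~~Z):
                ~~~Z: drop double negation, giving ~Z.
                × closes — contains both Z and ~Z.
              branch 1.1.1.2 (add ~W, ~~Z):
                ~~Z: drop double negation, giving Z.
                ○ open, literals {W=F, Z=T}.
          branch 1.1.2 (add Z):
            ○ open, literals {Z=T}.
      branch 1.2 (add Z):
        ○ open, literals {Z=T}.
  branch 2 (add ((Y & Z) <-> W)):
    ((Y & Z) <-> W): β-rule — branch into (Y & Z), W  //  ~(Y & Z), ~W.
      branch 2.1 (add (Y & Z), W):
        (Y & Z): α-rule — add Y, Z.
        ○ open, literals {W=T, Y=T, Z=T}.
      branch 2.2 (add ~(Y & Z), ~W):
        ~(Y & Z): β-rule — branch into ~Y  //  ~Z.
          branch 2.2.1 (add ~Y):
            ○ open, literals {W=F, Y=F}.
          branch 2.2.2 (add ~Z):
            ○ open, literals {W=F, Z=F}.
1 branch closed, 6 open.
Each open branch fixes some atoms; the unmentioned ones are free. Counting distinct full assignments: branch {W=F, Z=T} (X, Y) contributes 4 new; branch {Z=T} (X, Y, W) contributes 4 new; branch {Z=T} (X, Y, W) contributes 0 new; branch {W=T, Y=T, Z=T} (X) contributes 0 new; branch {W=F, Y=F} (X, Z) contributes 2 new; branch {W=F, Z=F} (X, Y) contributes 2 new. Total: 12.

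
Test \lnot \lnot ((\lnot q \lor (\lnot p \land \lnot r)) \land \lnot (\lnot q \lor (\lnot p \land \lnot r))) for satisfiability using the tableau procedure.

Unsatisfiable

Initial set: {\lnot \lnot ((\lnot q \lor (\lnot p \land \lnot r)) \land \lnot (\lnot q \lor (\lnot p \land \lnot r)))}.
\lnot \lnot ((\lnot q \lor (\lnot p \land \lnot r)) \land \lnot (\lnot q \lor (\lnot p \land \lnot r))): drop double negation, giving ((\lnot q \lor (\lnot p \land \lnot r)) \land \lnot (\lnot q \lor (\lnot p \land \lnot r))).
((\lnot q \lor (\lnot p \land \lnot r)) \land \lnot (\lnot q \lor (\lnot p \land \lnot r))): α-rule — add (\lnot q \lor (\lnot p \land \lnot r)), \lnot (\lnot q \lor (\lnot p \land \lnot r)).
\lnot (\lnot q \lor (\lnot p \land \lnot r)): α-rule — add \lnot \lnot q, \lnot (\lnot p \land \lnot r).
(\lnot q \lor (\lnot p \land \lnot r)): β-rule — branch into \lnot q  //  (\lnot p \land \lnot r).
  branch 1 (add \lnot q):
    × closes — contains both q and \lnot q.
  branch 2 (add (\lnot p \land \lnot r)):
    (\lnot p \land \lnot r): α-rule — add \lnot p, \lnot r.
    \lnot (\lnot p \land \lnot r): β-rule — branch into \lnot \lnot p  //  \lnot \lnot r.
      branch 2.1 (add \lnot \lnot p):
        × closes — contains both p and \lnot p.
      branch 2.2 (add \lnot \lnot r):
        × closes — contains both r and \lnot r.
All 3 branches close.
Every branch closed; the formula is unsatisfiable.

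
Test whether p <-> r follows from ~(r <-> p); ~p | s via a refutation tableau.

Initial set: {T ~(r <-> p); T (~p | s); F (p <-> r)}.
T ~(r <-> p): β-rule — branch into T r, F p  //  F r, T p.
  branch 1 (add T r, F p):
    T (~p | s): β-rule — branch into T ~p  //  T s.
      branch 1.1 (add T ~p):
        F (p <-> r): β-rule — branch into T p, F r  //  F p, T r.
          branch 1.1.1 (add T p, F r):
            × closes — contains both p and ~p.
          branch 1.1.2 (add F p, T r):
            ○ open, literals {p=0, r=1}.
      branch 1.2 (add T s):
        F (p <-> r): β-rule — branch into T p, F r  //  F p, T r.
          branch 1.2.1 (add T p, F r):
            × closes — contains both p and ~p.
          branch 1.2.2 (add F p, T r):
            ○ open, literals {p=0, r=1, s=1}.
  branch 2 (add F r, T p):
    T (~p | s): β-rule — branch into T ~p  //  T s.
      branch 2.1 (add T ~p):
        × closes — contains both p and ~p.
      branch 2.2 (add T s):
        F (p <-> r): β-rule — branch into T p, F r  //  F p, T r.
          branch 2.2.1 (add T p, F r):
            ○ open, literals {p=1, r=0, s=1}.
          branch 2.2.2 (add F p, T r):
            × closes — contains both p and ~p.
4 branches closed, 3 open.
An open branch gives a countermodel: p=0, r=1 (unmentioned atoms arbitrary); the premises hold there but the conclusion fails.

No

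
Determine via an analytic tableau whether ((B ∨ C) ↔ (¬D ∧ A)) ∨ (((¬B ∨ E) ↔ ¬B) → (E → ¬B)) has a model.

Initial set: {(((B ∨ C) ↔ (¬D ∧ A)) ∨ (((¬B ∨ E) ↔ ¬B) → (E → ¬B)))}.
(((B ∨ C) ↔ (¬D ∧ A)) ∨ (((¬B ∨ E) ↔ ¬B) → (E → ¬B))): β-rule — branch into ((B ∨ C) ↔ (¬D ∧ A))  //  (((¬B ∨ E) ↔ ¬B) → (E → ¬B)).
  branch 1 (add ((B ∨ C) ↔ (¬D ∧ A))):
    ((B ∨ C) ↔ (¬D ∧ A)): β-rule — branch into (B ∨ C), (¬D ∧ A)  //  ¬(B ∨ C), ¬(¬D ∧ A).
      branch 1.1 (add (B ∨ C), (¬D ∧ A)):
        (¬D ∧ A): α-rule — add ¬D, A.
        (B ∨ C): β-rule — branch into B  //  C.
          branch 1.1.1 (add B):
            ○ open, literals {A=true, B=true, D=false}.
          branch 1.1.2 (add C):
            ○ open, literals {A=true, C=true, D=false}.
      branch 1.2 (add ¬(B ∨ C), ¬(¬D ∧ A)):
        ¬(B ∨ C): α-rule — add ¬B, ¬C.
        ¬(¬D ∧ A): β-rule — branch into ¬¬D  //  ¬A.
          branch 1.2.1 (add ¬¬D):
            ○ open, literals {B=false, C=false, D=true}.
          branch 1.2.2 (add ¬A):
            ○ open, literals {A=false, B=false, C=false}.
  branch 2 (add (((¬B ∨ E) ↔ ¬B) → (E → ¬B))):
    (((¬B ∨ E) ↔ ¬B) → (E → ¬B)): β-rule — branch into ¬((¬B ∨ E) ↔ ¬B)  //  (E → ¬B).
      branch 2.1 (add ¬((¬B ∨ E) ↔ ¬B)):
        ¬((¬B ∨ E) ↔ ¬B): β-rule — branch into (¬B ∨ E), ¬¬B  //  ¬(¬B ∨ E), ¬B.
          branch 2.1.1 (add (¬B ∨ E), ¬¬B):
            (¬B ∨ E): β-rule — branch into ¬B  //  E.
              branch 2.1.1.1 (add ¬B):
                × closes — contains both B and ¬B.
              branch 2.1.1.2 (add E):
                ○ open, literals {B=true, E=true}.
          branch 2.1.2 (add ¬(¬B ∨ E), ¬B):
            ¬(¬B ∨ E): α-rule — add ¬¬B, ¬E.
            × closes — contains both B and ¬B.
      branch 2.2 (add (E → ¬B)):
        (E → ¬B): β-rule — branch into ¬E  //  ¬B.
          branch 2.2.1 (add ¬E):
            ○ open, literals {E=false}.
          branch 2.2.2 (add ¬B):
            ○ open, literals {B=false}.
2 branches closed, 7 open.
An open branch gives a satisfying assignment: A=true, B=true, D=false.

Satisfiable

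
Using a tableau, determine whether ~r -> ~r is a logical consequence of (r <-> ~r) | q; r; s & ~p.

Yes

Initial set: {((r <-> ~r) | q); r; (s & ~p); ~(~r -> ~r)}.
(s & ~p): α-rule — add s, ~p.
~(~r -> ~r): α-rule — add ~r, ~~r.
× closes — contains both r and ~r.
All 1 branch closes.
Every branch closed, so the premises entail the conclusion.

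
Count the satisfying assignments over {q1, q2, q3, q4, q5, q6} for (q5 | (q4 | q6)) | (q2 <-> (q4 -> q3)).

Initial set: {T ((q5 | (q4 | q6)) | (q2 <-> (q4 -> q3)))}.
T ((q5 | (q4 | q6)) | (q2 <-> (q4 -> q3))): β-rule — branch into T (q5 | (q4 | q6))  //  T (q2 <-> (q4 -> q3)).
  branch 1 (add T (q5 | (q4 | q6))):
    T (q5 | (q4 | q6)): β-rule — branch into T q5  //  T (q4 | q6).
      branch 1.1 (add T q5):
        ○ open, literals {q5=1}.
      branch 1.2 (add T (q4 | q6)):
        T (q4 | q6): β-rule — branch into T q4  //  T q6.
          branch 1.2.1 (add T q4):
            ○ open, literals {q4=1}.
          branch 1.2.2 (add T q6):
            ○ open, literals {q6=1}.
  branch 2 (add T (q2 <-> (q4 -> q3))):
    T (q2 <-> (q4 -> q3)): β-rule — branch into T q2, T (q4 -> q3)  //  F q2, F (q4 -> q3).
      branch 2.1 (add T q2, T (q4 -> q3)):
        T (q4 -> q3): β-rule — branch into F q4  //  T q3.
          branch 2.1.1 (add F q4):
            ○ open, literals {q2=1, q4=0}.
          branch 2.1.2 (add T q3):
            ○ open, literals {q2=1, q3=1}.
      branch 2.2 (add F q2, F (q4 -> q3)):
        F (q4 -> q3): α-rule — add T q4, F q3.
        ○ open, literals {q2=0, q3=0, q4=1}.
0 branches closed, 6 open.
Each open branch fixes some atoms; the unmentioned ones are free. Counting distinct full assignments: branch {q5=1} (q1, q2, q3, q4, q6) contributes 32 new; branch {q4=1} (q1, q2, q3, q5, q6) contributes 16 new; branch {q6=1} (q1, q2, q3, q4, q5) contributes 8 new; branch {q2=1, q4=0} (q1, q3, q5, q6) contributes 4 new; branch {q2=1, q3=1} (q1, q4, q5, q6) contributes 0 new; branch {q2=0, q3=0, q4=1} (q1, q5, q6) contributes 0 new. Total: 60.

60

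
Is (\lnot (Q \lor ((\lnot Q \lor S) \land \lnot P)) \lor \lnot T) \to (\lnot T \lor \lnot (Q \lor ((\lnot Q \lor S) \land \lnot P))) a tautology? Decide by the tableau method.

Valid

Assume the negation and expand:
Initial set: {\lnot ((\lnot (Q \lor ((\lnot Q \lor S) \land \lnot P)) \lor \lnot T) \to (\lnot T \lor \lnot (Q \lor ((\lnot Q \lor S) \land \lnot P))))}.
\lnot ((\lnot (Q \lor ((\lnot Q \lor S) \land \lnot P)) \lor \lnot T) \to (\lnot T \lor \lnot (Q \lor ((\lnot Q \lor S) \land \lnot P)))): α-rule — add (\lnot (Q \lor ((\lnot Q \lor S) \land \lnot P)) \lor \lnot T), \lnot (\lnot T \lor \lnot (Q \lor ((\lnot Q \lor S) \land \lnot P))).
\lnot (\lnot T \lor \lnot (Q \lor ((\lnot Q \lor S) \land \lnot P))): α-rule — add \lnot \lnot T, \lnot \lnot (Q \lor ((\lnot Q \lor S) \land \lnot P)).
(\lnot (Q \lor ((\lnot Q \lor S) \land \lnot P)) \lor \lnot T): β-rule — branch into \lnot (Q \lor ((\lnot Q \lor S) \land \lnot P))  //  \lnot T.
  branch 1 (add \lnot (Q \lor ((\lnot Q \lor S) \land \lnot P))):
    \lnot (Q \lor ((\lnot Q \lor S) \land \lnot P)): α-rule — add \lnot Q, \lnot ((\lnot Q \lor S) \land \lnot P).
    \lnot \lnot (Q \lor ((\lnot Q \lor S) \land \lnot P)): β-rule — branch into Q  //  ((\lnot Q \lor S) \land \lnot P).
      branch 1.1 (add Q):
        × closes — contains both Q and \lnot Q.
      branch 1.2 (add ((\lnot Q \lor S) \land \lnot P)):
        ((\lnot Q \lor S) \land \lnot P): α-rule — add (\lnot Q \lor S), \lnot P.
        \lnot ((\lnot Q \lor S) \land \lnot P): β-rule — branch into \lnot (\lnot Q \lor S)  //  \lnot \lnot P.
          branch 1.2.1 (add \lnot (\lnot Q \lor S)):
            \lnot (\lnot Q \lor S): α-rule — add \lnot \lnot Q, \lnot S.
            × closes — contains both Q and \lnot Q.
          branch 1.2.2 (add \lnot \lnot P):
            × closes — contains both P and \lnot P.
  branch 2 (add \lnot T):
    × closes — contains both T and \lnot T.
All 4 branches close.
Every branch closed, so the negation is unsatisfiable and the formula is valid.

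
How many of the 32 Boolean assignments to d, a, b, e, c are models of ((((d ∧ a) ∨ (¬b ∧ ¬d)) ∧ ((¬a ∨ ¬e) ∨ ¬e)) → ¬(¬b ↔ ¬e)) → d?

Initial set: {(((((d ∧ a) ∨ (¬b ∧ ¬d)) ∧ ((¬a ∨ ¬e) ∨ ¬e)) → ¬(¬b ↔ ¬e)) → d)}.
(((((d ∧ a) ∨ (¬b ∧ ¬d)) ∧ ((¬a ∨ ¬e) ∨ ¬e)) → ¬(¬b ↔ ¬e)) → d): β-rule — branch into ¬((((d ∧ a) ∨ (¬b ∧ ¬d)) ∧ ((¬a ∨ ¬e) ∨ ¬e)) → ¬(¬b ↔ ¬e))  //  d.
  branch 1 (add ¬((((d ∧ a) ∨ (¬b ∧ ¬d)) ∧ ((¬a ∨ ¬e) ∨ ¬e)) → ¬(¬b ↔ ¬e))):
    ¬((((d ∧ a) ∨ (¬b ∧ ¬d)) ∧ ((¬a ∨ ¬e) ∨ ¬e)) → ¬(¬b ↔ ¬e)): α-rule — add (((d ∧ a) ∨ (¬b ∧ ¬d)) ∧ ((¬a ∨ ¬e) ∨ ¬e)), ¬¬(¬b ↔ ¬e).
    (((d ∧ a) ∨ (¬b ∧ ¬d)) ∧ ((¬a ∨ ¬e) ∨ ¬e)): α-rule — add ((d ∧ a) ∨ (¬b ∧ ¬d)), ((¬a ∨ ¬e) ∨ ¬e).
    ¬¬(¬b ↔ ¬e): β-rule — branch into ¬b, ¬e  //  ¬¬b, ¬¬e.
      branch 1.1 (add ¬b, ¬e):
        ((d ∧ a) ∨ (¬b ∧ ¬d)): β-rule — branch into (d ∧ a)  //  (¬b ∧ ¬d).
          branch 1.1.1 (add (d ∧ a)):
            (d ∧ a): α-rule — add d, a.
            ((¬a ∨ ¬e) ∨ ¬e): β-rule — branch into (¬a ∨ ¬e)  //  ¬e.
              branch 1.1.1.1 (add (¬a ∨ ¬e)):
                (¬a ∨ ¬e): β-rule — branch into ¬a  //  ¬e.
                  branch 1.1.1.1.1 (add ¬a):
                    × closes — contains both a and ¬a.
                  branch 1.1.1.1.2 (add ¬e):
                    ○ open, literals {a=1, b=0, d=1, e=0}.
              branch 1.1.1.2 (add ¬e):
                ○ open, literals {a=1, b=0, d=1, e=0}.
          branch 1.1.2 (add (¬b ∧ ¬d)):
            (¬b ∧ ¬d): α-rule — add ¬b, ¬d.
            ((¬a ∨ ¬e) ∨ ¬e): β-rule — branch into (¬a ∨ ¬e)  //  ¬e.
              branch 1.1.2.1 (add (¬a ∨ ¬e)):
                (¬a ∨ ¬e): β-rule — branch into ¬a  //  ¬e.
                  branch 1.1.2.1.1 (add ¬a):
                    ○ open, literals {a=0, b=0, d=0, e=0}.
                  branch 1.1.2.1.2 (add ¬e):
                    ○ open, literals {b=0, d=0, e=0}.
              branch 1.1.2.2 (add ¬e):
                ○ open, literals {b=0, d=0, e=0}.
      branch 1.2 (add ¬¬b, ¬¬e):
        ((d ∧ a) ∨ (¬b ∧ ¬d)): β-rule — branch into (d ∧ a)  //  (¬b ∧ ¬d).
          branch 1.2.1 (add (d ∧ a)):
            (d ∧ a): α-rule — add d, a.
            ((¬a ∨ ¬e) ∨ ¬e): β-rule — branch into (¬a ∨ ¬e)  //  ¬e.
              branch 1.2.1.1 (add (¬a ∨ ¬e)):
                (¬a ∨ ¬e): β-rule — branch into ¬a  //  ¬e.
                  branch 1.2.1.1.1 (add ¬a):
                    × closes — contains both a and ¬a.
                  branch 1.2.1.1.2 (add ¬e):
                    × closes — contains both e and ¬e.
              branch 1.2.1.2 (add ¬e):
                × closes — contains both e and ¬e.
          branch 1.2.2 (add (¬b ∧ ¬d)):
            (¬b ∧ ¬d): α-rule — add ¬b, ¬d.
            × closes — contains both b and ¬b.
  branch 2 (add d):
    ○ open, literals {d=1}.
5 branches closed, 6 open.
Each open branch fixes some atoms; the unmentioned ones are free. Counting distinct full assignments: branch {a=1, b=0, d=1, e=0} (c) contributes 2 new; branch {a=1, b=0, d=1, e=0} (c) contributes 0 new; branch {a=0, b=0, d=0, e=0} (c) contributes 2 new; branch {b=0, d=0, e=0} (a, c) contributes 2 new; branch {b=0, d=0, e=0} (a, c) contributes 0 new; branch {d=1} (a, b, e, c) contributes 14 new. Total: 20.

20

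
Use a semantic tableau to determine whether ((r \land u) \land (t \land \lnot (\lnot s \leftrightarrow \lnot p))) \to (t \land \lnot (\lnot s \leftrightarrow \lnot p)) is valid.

Valid

Assume the negation and expand:
Initial set: {\lnot (((r \land u) \land (t \land \lnot (\lnot s \leftrightarrow \lnot p))) \to (t \land \lnot (\lnot s \leftrightarrow \lnot p)))}.
\lnot (((r \land u) \land (t \land \lnot (\lnot s \leftrightarrow \lnot p))) \to (t \land \lnot (\lnot s \leftrightarrow \lnot p))): α-rule — add ((r \land u) \land (t \land \lnot (\lnot s \leftrightarrow \lnot p))), \lnot (t \land \lnot (\lnot s \leftrightarrow \lnot p)).
((r \land u) \land (t \land \lnot (\lnot s \leftrightarrow \lnot p))): α-rule — add (r \land u), (t \land \lnot (\lnot s \leftrightarrow \lnot p)).
(r \land u): α-rule — add r, u.
(t \land \lnot (\lnot s \leftrightarrow \lnot p)): α-rule — add t, \lnot (\lnot s \leftrightarrow \lnot p).
\lnot (t \land \lnot (\lnot s \leftrightarrow \lnot p)): β-rule — branch into \lnot t  //  \lnot \lnot (\lnot s \leftrightarrow \lnot p).
  branch 1 (add \lnot t):
    × closes — contains both t and \lnot t.
  branch 2 (add \lnot \lnot (\lnot s \leftrightarrow \lnot p)):
    \lnot (\lnot s \leftrightarrow \lnot p): β-rule — branch into \lnot s, \lnot \lnot p  //  \lnot \lnot s, \lnot p.
      branch 2.1 (add \lnot s, \lnot \lnot p):
        \lnot \lnot (\lnot s \leftrightarrow \lnot p): β-rule — branch into \lnot s, \lnot p  //  \lnot \lnot s, \lnot \lnot p.
          branch 2.1.1 (add \lnot s, \lnot p):
            × closes — contains both p and \lnot p.
          branch 2.1.2 (add \lnot \lnot s, \lnot \lnot p):
            × closes — contains both s and \lnot s.
      branch 2.2 (add \lnot \lnot s, \lnot p):
        \lnot \lnot (\lnot s \leftrightarrow \lnot p): β-rule — branch into \lnot s, \lnot p  //  \lnot \lnot s, \lnot \lnot p.
          branch 2.2.1 (add \lnot s, \lnot p):
            × closes — contains both s and \lnot s.
          branch 2.2.2 (add \lnot \lnot s, \lnot \lnot p):
            × closes — contains both p and \lnot p.
All 5 branches close.
Every branch closed, so the negation is unsatisfiable and the formula is valid.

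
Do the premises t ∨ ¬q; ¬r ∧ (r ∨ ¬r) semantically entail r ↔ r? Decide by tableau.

Initial set: {(t ∨ ¬q); (¬r ∧ (r ∨ ¬r)); ¬(r ↔ r)}.
(¬r ∧ (r ∨ ¬r)): α-rule — add ¬r, (r ∨ ¬r).
(t ∨ ¬q): β-rule — branch into t  //  ¬q.
  branch 1 (add t):
    ¬(r ↔ r): β-rule — branch into r, ¬r  //  ¬r, r.
      branch 1.1 (add r, ¬r):
        × closes — contains both r and ¬r.
      branch 1.2 (add ¬r, r):
        × closes — contains both r and ¬r.
  branch 2 (add ¬q):
    ¬(r ↔ r): β-rule — branch into r, ¬r  //  ¬r, r.
      branch 2.1 (add r, ¬r):
        × closes — contains both r and ¬r.
      branch 2.2 (add ¬r, r):
        × closes — contains both r and ¬r.
All 4 branches close.
Every branch closed, so the premises entail the conclusion.

Yes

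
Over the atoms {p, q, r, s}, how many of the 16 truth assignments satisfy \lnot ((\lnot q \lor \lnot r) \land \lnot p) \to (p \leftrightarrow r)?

10

Initial set: {T (\lnot ((\lnot q \lor \lnot r) \land \lnot p) \to (p \leftrightarrow r))}.
T (\lnot ((\lnot q \lor \lnot r) \land \lnot p) \to (p \leftrightarrow r)): β-rule — branch into F \lnot ((\lnot q \lor \lnot r) \land \lnot p)  //  T (p \leftrightarrow r).
  branch 1 (add F \lnot ((\lnot q \lor \lnot r) \land \lnot p)):
    F \lnot ((\lnot q \lor \lnot r) \land \lnot p): α-rule — add T (\lnot q \lor \lnot r), T \lnot p.
    T (\lnot q \lor \lnot r): β-rule — branch into T \lnot q  //  T \lnot r.
      branch 1.1 (add T \lnot q):
        ○ open, literals {p=0, q=0}.
      branch 1.2 (add T \lnot r):
        ○ open, literals {p=0, r=0}.
  branch 2 (add T (p \leftrightarrow r)):
    T (p \leftrightarrow r): β-rule — branch into T p, T r  //  F p, F r.
      branch 2.1 (add T p, T r):
        ○ open, literals {p=1, r=1}.
      branch 2.2 (add F p, F r):
        ○ open, literals {p=0, r=0}.
0 branches closed, 4 open.
Each open branch fixes some atoms; the unmentioned ones are free. Counting distinct full assignments: branch {p=0, q=0} (r, s) contributes 4 new; branch {p=0, r=0} (q, s) contributes 2 new; branch {p=1, r=1} (q, s) contributes 4 new; branch {p=0, r=0} (q, s) contributes 0 new. Total: 10.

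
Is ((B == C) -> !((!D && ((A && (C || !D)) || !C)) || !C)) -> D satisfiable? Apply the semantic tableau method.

Satisfiable

Initial set: {T (((B == C) -> !((!D && ((A && (C || !D)) || !C)) || !C)) -> D)}.
T (((B == C) -> !((!D && ((A && (C || !D)) || !C)) || !C)) -> D): β-rule — branch into F ((B == C) -> !((!D && ((A && (C || !D)) || !C)) || !C))  //  T D.
  branch 1 (add F ((B == C) -> !((!D && ((A && (C || !D)) || !C)) || !C))):
    F ((B == C) -> !((!D && ((A && (C || !D)) || !C)) || !C)): α-rule — add T (B == C), F !((!D && ((A && (C || !D)) || !C)) || !C).
    T (B == C): β-rule — branch into T B, T C  //  F B, F C.
      branch 1.1 (add T B, T C):
        F !((!D && ((A && (C || !D)) || !C)) || !C): β-rule — branch into T (!D && ((A && (C || !D)) || !C))  //  T !C.
          branch 1.1.1 (add T (!D && ((A && (C || !D)) || !C))):
            T (!D && ((A && (C || !D)) || !C)): α-rule — add T !D, T ((A && (C || !D)) || !C).
            T ((A && (C || !D)) || !C): β-rule — branch into T (A && (C || !D))  //  T !C.
              branch 1.1.1.1 (add T (A && (C || !D))):
                T (A && (C || !D)): α-rule — add T A, T (C || !D).
                T (C || !D): β-rule — branch into T C  //  T !D.
                  branch 1.1.1.1.1 (add T C):
                    ○ open, literals {A=T, B=T, C=T, D=F}.
                  branch 1.1.1.1.2 (add T !D):
                    ○ open, literals {A=T, B=T, C=T, D=F}.
              branch 1.1.1.2 (add T !C):
                × closes — contains both C and !C.
          branch 1.1.2 (add T !C):
            × closes — contains both C and !C.
      branch 1.2 (add F B, F C):
        F !((!D && ((A && (C || !D)) || !C)) || !C): β-rule — branch into T (!D && ((A && (C || !D)) || !C))  //  T !C.
          branch 1.2.1 (add T (!D && ((A && (C || !D)) || !C))):
            T (!D && ((A && (C || !D)) || !C)): α-rule — add T !D, T ((A && (C || !D)) || !C).
            T ((A && (C || !D)) || !C): β-rule — branch into T (A && (C || !D))  //  T !C.
              branch 1.2.1.1 (add T (A && (C || !D))):
                T (A && (C || !D)): α-rule — add T A, T (C || !D).
                T (C || !D): β-rule — branch into T C  //  T !D.
                  branch 1.2.1.1.1 (add T C):
                    × closes — contains both C and !C.
                  branch 1.2.1.1.2 (add T !D):
                    ○ open, literals {A=T, B=F, C=F, D=F}.
              branch 1.2.1.2 (add T !C):
                ○ open, literals {B=F, C=F, D=F}.
          branch 1.2.2 (add T !C):
            ○ open, literals {B=F, C=F}.
  branch 2 (add T D):
    ○ open, literals {D=T}.
3 branches closed, 6 open.
An open branch gives a satisfying assignment: A=T, B=T, C=T, D=F.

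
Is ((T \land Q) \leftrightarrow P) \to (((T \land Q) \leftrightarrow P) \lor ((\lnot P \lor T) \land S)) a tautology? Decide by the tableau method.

Valid

Assume the negation and expand:
Initial set: {\lnot (((T \land Q) \leftrightarrow P) \to (((T \land Q) \leftrightarrow P) \lor ((\lnot P \lor T) \land S)))}.
\lnot (((T \land Q) \leftrightarrow P) \to (((T \land Q) \leftrightarrow P) \lor ((\lnot P \lor T) \land S))): α-rule — add ((T \land Q) \leftrightarrow P), \lnot (((T \land Q) \leftrightarrow P) \lor ((\lnot P \lor T) \land S)).
\lnot (((T \land Q) \leftrightarrow P) \lor ((\lnot P \lor T) \land S)): α-rule — add \lnot ((T \land Q) \leftrightarrow P), \lnot ((\lnot P \lor T) \land S).
((T \land Q) \leftrightarrow P): β-rule — branch into (T \land Q), P  //  \lnot (T \land Q), \lnot P.
  branch 1 (add (T \land Q), P):
    (T \land Q): α-rule — add T, Q.
    \lnot ((T \land Q) \leftrightarrow P): β-rule — branch into (T \land Q), \lnot P  //  \lnot (T \land Q), P.
      branch 1.1 (add (T \land Q), \lnot P):
        × closes — contains both P and \lnot P.
      branch 1.2 (add \lnot (T \land Q), P):
        \lnot ((\lnot P \lor T) \land S): β-rule — branch into \lnot (\lnot P \lor T)  //  \lnot S.
          branch 1.2.1 (add \lnot (\lnot P \lor T)):
            \lnot (\lnot P \lor T): α-rule — add \lnot \lnot P, \lnot T.
            × closes — contains both T and \lnot T.
          branch 1.2.2 (add \lnot S):
            \lnot (T \land Q): β-rule — branch into \lnot T  //  \lnot Q.
              branch 1.2.2.1 (add \lnot T):
                × closes — contains both T and \lnot T.
              branch 1.2.2.2 (add \lnot Q):
                × closes — contains both Q and \lnot Q.
  branch 2 (add \lnot (T \land Q), \lnot P):
    \lnot ((T \land Q) \leftrightarrow P): β-rule — branch into (T \land Q), \lnot P  //  \lnot (T \land Q), P.
      branch 2.1 (add (T \land Q), \lnot P):
        (T \land Q): α-rule — add T, Q.
        \lnot ((\lnot P \lor T) \land S): β-rule — branch into \lnot (\lnot P \lor T)  //  \lnot S.
          branch 2.1.1 (add \lnot (\lnot P \lor T)):
            \lnot (\lnot P \lor T): α-rule — add \lnot \lnot P, \lnot T.
            × closes — contains both P and \lnot P.
          branch 2.1.2 (add \lnot S):
            \lnot (T \land Q): β-rule — branch into \lnot T  //  \lnot Q.
              branch 2.1.2.1 (add \lnot T):
                × closes — contains both T and \lnot T.
              branch 2.1.2.2 (add \lnot Q):
                × closes — contains both Q and \lnot Q.
      branch 2.2 (add \lnot (T \land Q), P):
        × closes — contains both P and \lnot P.
All 8 branches close.
Every branch closed, so the negation is unsatisfiable and the formula is valid.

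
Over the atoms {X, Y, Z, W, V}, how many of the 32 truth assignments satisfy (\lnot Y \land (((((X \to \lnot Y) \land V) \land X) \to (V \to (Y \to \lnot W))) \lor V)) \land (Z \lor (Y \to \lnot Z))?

16

Initial set: {((\lnot Y \land (((((X \to \lnot Y) \land V) \land X) \to (V \to (Y \to \lnot W))) \lor V)) \land (Z \lor (Y \to \lnot Z)))}.
((\lnot Y \land (((((X \to \lnot Y) \land V) \land X) \to (V \to (Y \to \lnot W))) \lor V)) \land (Z \lor (Y \to \lnot Z))): α-rule — add (\lnot Y \land (((((X \to \lnot Y) \land V) \land X) \to (V \to (Y \to \lnot W))) \lor V)), (Z \lor (Y \to \lnot Z)).
(\lnot Y \land (((((X \to \lnot Y) \land V) \land X) \to (V \to (Y \to \lnot W))) \lor V)): α-rule — add \lnot Y, (((((X \to \lnot Y) \land V) \land X) \to (V \to (Y \to \lnot W))) \lor V).
(Z \lor (Y \to \lnot Z)): β-rule — branch into Z  //  (Y \to \lnot Z).
  branch 1 (add Z):
    (((((X \to \lnot Y) \land V) \land X) \to (V \to (Y \to \lnot W))) \lor V): β-rule — branch into ((((X \to \lnot Y) \land V) \land X) \to (V \to (Y \to \lnot W)))  //  V.
      branch 1.1 (add ((((X \to \lnot Y) \land V) \land X) \to (V \to (Y \to \lnot W)))):
        ((((X \to \lnot Y) \land V) \land X) \to (V \to (Y \to \lnot W))): β-rule — branch into \lnot (((X \to \lnot Y) \land V) \land X)  //  (V \to (Y \to \lnot W)).
          branch 1.1.1 (add \lnot (((X \to \lnot Y) \land V) \land X)):
            \lnot (((X \to \lnot Y) \land V) \land X): β-rule — branch into \lnot ((X \to \lnot Y) \land V)  //  \lnot X.
              branch 1.1.1.1 (add \lnot ((X \to \lnot Y) \land V)):
                \lnot ((X \to \lnot Y) \land V): β-rule — branch into \lnot (X \to \lnot Y)  //  \lnot V.
                  branch 1.1.1.1.1 (add \lnot (X \to \lnot Y)):
                    \lnot (X \to \lnot Y): α-rule — add X, \lnot \lnot Y.
                    × closes — contains both Y and \lnot Y.
                  branch 1.1.1.1.2 (add \lnot V):
                    ○ open, literals {V=false, Y=false, Z=true}.
              branch 1.1.1.2 (add \lnot X):
                ○ open, literals {X=false, Y=false, Z=true}.
          branch 1.1.2 (add (V \to (Y \to \lnot W))):
            (V \to (Y \to \lnot W)): β-rule — branch into \lnot V  //  (Y \to \lnot W).
              branch 1.1.2.1 (add \lnot V):
                ○ open, literals {V=false, Y=false, Z=true}.
              branch 1.1.2.2 (add (Y \to \lnot W)):
                (Y \to \lnot W): β-rule — branch into \lnot Y  //  \lnot W.
                  branch 1.1.2.2.1 (add \lnot Y):
                    ○ open, literals {Y=false, Z=true}.
                  branch 1.1.2.2.2 (add \lnot W):
                    ○ open, literals {W=false, Y=false, Z=true}.
      branch 1.2 (add V):
        ○ open, literals {V=true, Y=false, Z=true}.
  branch 2 (add (Y \to \lnot Z)):
    (((((X \to \lnot Y) \land V) \land X) \to (V \to (Y \to \lnot W))) \lor V): β-rule — branch into ((((X \to \lnot Y) \land V) \land X) \to (V \to (Y \to \lnot W)))  //  V.
      branch 2.1 (add ((((X \to \lnot Y) \land V) \land X) \to (V \to (Y \to \lnot W)))):
        (Y \to \lnot Z): β-rule — branch into \lnot Y  //  \lnot Z.
          branch 2.1.1 (add \lnot Y):
            ((((X \to \lnot Y) \land V) \land X) \to (V \to (Y \to \lnot W))): β-rule — branch into \lnot (((X \to \lnot Y) \land V) \land X)  //  (V \to (Y \to \lnot W)).
              branch 2.1.1.1 (add \lnot (((X \to \lnot Y) \land V) \land X)):
                \lnot (((X \to \lnot Y) \land V) \land X): β-rule — branch into \lnot ((X \to \lnot Y) \land V)  //  \lnot X.
                  branch 2.1.1.1.1 (add \lnot ((X \to \lnot Y) \land V)):
                    \lnot ((X \to \lnot Y) \land V): β-rule — branch into \lnot (X \to \lnot Y)  //  \lnot V.
                      branch 2.1.1.1.1.1 (add \lnot (X \to \lnot Y)):
                        \lnot (X \to \lnot Y): α-rule — add X, \lnot \lnot Y.
                        × closes — contains both Y and \lnot Y.
                      branch 2.1.1.1.1.2 (add \lnot V):
                        ○ open, literals {V=false, Y=false}.
                  branch 2.1.1.1.2 (add \lnot X):
                    ○ open, literals {X=false, Y=false}.
              branch 2.1.1.2 (add (V \to (Y \to \lnot W))):
                (V \to (Y \to \lnot W)): β-rule — branch into \lnot V  //  (Y \to \lnot W).
                  branch 2.1.1.2.1 (add \lnot V):
                    ○ open, literals {V=false, Y=false}.
                  branch 2.1.1.2.2 (add (Y \to \lnot W)):
                    (Y \to \lnot W): β-rule — branch into \lnot Y  //  \lnot W.
                      branch 2.1.1.2.2.1 (add \lnot Y):
                        ○ open, literals {Y=false}.
                      branch 2.1.1.2.2.2 (add \lnot W):
                        ○ open, literals {W=false, Y=false}.
          branch 2.1.2 (add \lnot Z):
            ((((X \to \lnot Y) \land V) \land X) \to (V \to (Y \to \lnot W))): β-rule — branch into \lnot (((X \to \lnot Y) \land V) \land X)  //  (V \to (Y \to \lnot W)).
              branch 2.1.2.1 (add \lnot (((X \to \lnot Y) \land V) \land X)):
                \lnot (((X \to \lnot Y) \land V) \land X): β-rule — branch into \lnot ((X \to \lnot Y) \land V)  //  \lnot X.
                  branch 2.1.2.1.1 (add \lnot ((X \to \lnot Y) \land V)):
                    \lnot ((X \to \lnot Y) \land V): β-rule — branch into \lnot (X \to \lnot Y)  //  \lnot V.
                      branch 2.1.2.1.1.1 (add \lnot (X \to \lnot Y)):
                        \lnot (X \to \lnot Y): α-rule — add X, \lnot \lnot Y.
                        × closes — contains both Y and \lnot Y.
                      branch 2.1.2.1.1.2 (add \lnot V):
                        ○ open, literals {V=false, Y=false, Z=false}.
                  branch 2.1.2.1.2 (add \lnot X):
                    ○ open, literals {X=false, Y=false, Z=false}.
              branch 2.1.2.2 (add (V \to (Y \to \lnot W))):
                (V \to (Y \to \lnot W)): β-rule — branch into \lnot V  //  (Y \to \lnot W).
                  branch 2.1.2.2.1 (add \lnot V):
                    ○ open, literals {V=false, Y=false, Z=false}.
                  branch 2.1.2.2.2 (add (Y \to \lnot W)):
                    (Y \to \lnot W): β-rule — branch into \lnot Y  //  \lnot W.
                      branch 2.1.2.2.2.1 (add \lnot Y):
                        ○ open, literals {Y=false, Z=false}.
                      branch 2.1.2.2.2.2 (add \lnot W):
                        ○ open, literals {W=false, Y=false, Z=false}.
      branch 2.2 (add V):
        (Y \to \lnot Z): β-rule — branch into \lnot Y  //  \lnot Z.
          branch 2.2.1 (add \lnot Y):
            ○ open, literals {V=true, Y=false}.
          branch 2.2.2 (add \lnot Z):
            ○ open, literals {V=true, Y=false, Z=false}.
3 branches closed, 18 open.
Each open branch fixes some atoms; the unmentioned ones are free. Counting distinct full assignments: branch {V=false, Y=false, Z=true} (X, W) contributes 4 new; branch {X=false, Y=false, Z=true} (W, V) contributes 2 new; branch {V=false, Y=false, Z=true} (X, W) contributes 0 new; branch {Y=false, Z=true} (X, W, V) contributes 2 new; branch {W=false, Y=false, Z=true} (X, V) contributes 0 new; branch {V=true, Y=false, Z=true} (X, W) contributes 0 new; branch {V=false, Y=false} (X, Z, W) contributes 4 new; branch {X=false, Y=false} (Z, W, V) contributes 2 new; branch {V=false, Y=false} (X, Z, W) contributes 0 new; branch {Y=false} (X, Z, W, V) contributes 2 new; branch {W=false, Y=false} (X, Z, V) contributes 0 new; branch {V=false, Y=false, Z=false} (X, W) contributes 0 new; branch {X=false, Y=false, Z=false} (W, V) contributes 0 new; branch {V=false, Y=false, Z=false} (X, W) contributes 0 new; branch {Y=false, Z=false} (X, W, V) contributes 0 new; branch {W=false, Y=false, Z=false} (X, V) contributes 0 new; branch {V=true, Y=false} (X, Z, W) contributes 0 new; branch {V=true, Y=false, Z=false} (X, W) contributes 0 new. Total: 16.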